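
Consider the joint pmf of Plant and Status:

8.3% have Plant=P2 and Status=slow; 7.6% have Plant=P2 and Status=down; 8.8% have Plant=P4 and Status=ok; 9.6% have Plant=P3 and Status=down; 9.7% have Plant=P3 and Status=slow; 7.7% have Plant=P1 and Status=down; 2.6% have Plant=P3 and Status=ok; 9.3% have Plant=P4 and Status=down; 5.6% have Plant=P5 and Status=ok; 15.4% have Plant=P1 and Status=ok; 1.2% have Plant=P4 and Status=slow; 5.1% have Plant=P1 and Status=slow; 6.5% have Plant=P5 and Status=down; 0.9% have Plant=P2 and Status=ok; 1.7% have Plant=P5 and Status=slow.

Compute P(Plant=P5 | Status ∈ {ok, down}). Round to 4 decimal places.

P(Status=ok) = 0.154 + 0.009 + 0.026 + 0.088 + 0.056 = 0.333.
P(Status=down) = 0.077 + 0.076 + 0.096 + 0.093 + 0.065 = 0.407.
P(Status ∈ {ok, down}) = 0.333 + 0.407 = 0.740; P(Plant=P5, Status ∈ {ok, down}) = 0.056 + 0.065 = 0.121.
P(Plant=P5 | Status ∈ {ok, down}) = 0.121/0.740 = 0.1635.

0.1635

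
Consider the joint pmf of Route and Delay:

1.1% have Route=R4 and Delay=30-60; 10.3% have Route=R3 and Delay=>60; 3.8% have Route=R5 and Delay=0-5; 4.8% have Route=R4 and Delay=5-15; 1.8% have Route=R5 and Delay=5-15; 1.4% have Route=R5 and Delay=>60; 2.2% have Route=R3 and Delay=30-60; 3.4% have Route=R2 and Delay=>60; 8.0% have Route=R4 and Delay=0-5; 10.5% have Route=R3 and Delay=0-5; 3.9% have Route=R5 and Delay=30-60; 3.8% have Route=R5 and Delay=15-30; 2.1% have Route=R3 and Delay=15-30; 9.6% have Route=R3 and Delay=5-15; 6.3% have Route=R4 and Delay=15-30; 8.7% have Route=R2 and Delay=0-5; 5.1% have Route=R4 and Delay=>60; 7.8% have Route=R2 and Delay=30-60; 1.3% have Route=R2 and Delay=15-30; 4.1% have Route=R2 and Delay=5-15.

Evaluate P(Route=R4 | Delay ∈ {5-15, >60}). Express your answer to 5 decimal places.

0.24444

P(Delay=5-15) = 0.041 + 0.096 + 0.048 + 0.018 = 0.203.
P(Delay=>60) = 0.034 + 0.103 + 0.051 + 0.014 = 0.202.
P(Delay ∈ {5-15, >60}) = 0.203 + 0.202 = 0.405; P(Route=R4, Delay ∈ {5-15, >60}) = 0.048 + 0.051 = 0.099.
P(Route=R4 | Delay ∈ {5-15, >60}) = 0.099/0.405 = 0.24444.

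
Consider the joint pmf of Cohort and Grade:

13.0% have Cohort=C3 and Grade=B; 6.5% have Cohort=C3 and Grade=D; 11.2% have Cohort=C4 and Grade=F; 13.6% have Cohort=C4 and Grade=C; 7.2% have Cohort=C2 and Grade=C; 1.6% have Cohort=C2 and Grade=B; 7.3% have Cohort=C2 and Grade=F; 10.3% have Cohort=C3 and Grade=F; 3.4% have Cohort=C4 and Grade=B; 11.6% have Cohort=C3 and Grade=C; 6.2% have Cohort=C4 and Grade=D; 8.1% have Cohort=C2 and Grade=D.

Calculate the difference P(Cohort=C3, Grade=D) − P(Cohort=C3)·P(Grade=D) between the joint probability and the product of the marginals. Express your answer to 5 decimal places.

P(Cohort=C3) = 0.130 + 0.116 + 0.065 + 0.103 = 0.414.
P(Grade=D) = 0.081 + 0.065 + 0.062 = 0.208.
P(Cohort=C3, Grade=D) − P(Cohort=C3)P(Grade=D) = 0.065 − 0.414×0.208 = -0.02111.

-0.02111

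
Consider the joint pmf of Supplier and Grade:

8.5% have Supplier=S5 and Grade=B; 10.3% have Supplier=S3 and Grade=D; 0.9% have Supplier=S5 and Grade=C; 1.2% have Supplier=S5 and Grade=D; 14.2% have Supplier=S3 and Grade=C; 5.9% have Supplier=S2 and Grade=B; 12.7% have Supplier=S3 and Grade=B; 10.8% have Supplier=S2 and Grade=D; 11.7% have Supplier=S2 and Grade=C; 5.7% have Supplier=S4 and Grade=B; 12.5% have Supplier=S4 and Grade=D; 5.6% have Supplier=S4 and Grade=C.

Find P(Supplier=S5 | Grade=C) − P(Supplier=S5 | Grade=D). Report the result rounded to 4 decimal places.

P(Grade=C) = 0.117 + 0.142 + 0.056 + 0.009 = 0.324; P(Supplier=S5 | Grade=C) = 0.009/0.324 = 0.02778.
P(Grade=D) = 0.108 + 0.103 + 0.125 + 0.012 = 0.348; P(Supplier=S5 | Grade=D) = 0.012/0.348 = 0.03448.
Difference = -0.0067.

-0.0067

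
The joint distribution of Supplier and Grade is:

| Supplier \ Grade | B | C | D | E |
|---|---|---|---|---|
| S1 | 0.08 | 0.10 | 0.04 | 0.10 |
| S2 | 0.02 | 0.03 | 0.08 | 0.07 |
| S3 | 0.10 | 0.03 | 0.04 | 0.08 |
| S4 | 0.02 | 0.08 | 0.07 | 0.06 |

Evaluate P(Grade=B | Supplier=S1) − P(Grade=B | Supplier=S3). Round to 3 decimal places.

P(Supplier=S1) = 0.08 + 0.10 + 0.04 + 0.10 = 0.32; P(Grade=B | Supplier=S1) = 0.08/0.32 = 0.2500.
P(Supplier=S3) = 0.10 + 0.03 + 0.04 + 0.08 = 0.25; P(Grade=B | Supplier=S3) = 0.10/0.25 = 0.4000.
Difference = -0.150.

-0.150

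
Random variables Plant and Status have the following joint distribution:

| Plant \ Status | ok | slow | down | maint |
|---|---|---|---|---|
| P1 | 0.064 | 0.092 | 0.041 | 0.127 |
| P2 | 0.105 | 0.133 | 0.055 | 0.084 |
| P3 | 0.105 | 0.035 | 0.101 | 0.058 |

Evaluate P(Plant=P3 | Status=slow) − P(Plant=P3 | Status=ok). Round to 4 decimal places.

P(Status=slow) = 0.092 + 0.133 + 0.035 = 0.260; P(Plant=P3 | Status=slow) = 0.035/0.260 = 0.13462.
P(Status=ok) = 0.064 + 0.105 + 0.105 = 0.274; P(Plant=P3 | Status=ok) = 0.105/0.274 = 0.38321.
Difference = -0.2486.

-0.2486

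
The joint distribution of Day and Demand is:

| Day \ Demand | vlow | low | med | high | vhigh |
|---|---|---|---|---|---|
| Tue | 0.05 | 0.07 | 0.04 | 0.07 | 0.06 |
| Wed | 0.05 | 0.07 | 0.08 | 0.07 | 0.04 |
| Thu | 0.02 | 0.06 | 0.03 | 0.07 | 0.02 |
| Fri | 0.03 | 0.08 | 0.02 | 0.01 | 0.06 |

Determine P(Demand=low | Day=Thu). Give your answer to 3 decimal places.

P(Day=Thu) = 0.02 + 0.06 + 0.03 + 0.07 + 0.02 = 0.20.
P(Demand=low | Day=Thu) = 0.06/0.20 = 0.300.

0.300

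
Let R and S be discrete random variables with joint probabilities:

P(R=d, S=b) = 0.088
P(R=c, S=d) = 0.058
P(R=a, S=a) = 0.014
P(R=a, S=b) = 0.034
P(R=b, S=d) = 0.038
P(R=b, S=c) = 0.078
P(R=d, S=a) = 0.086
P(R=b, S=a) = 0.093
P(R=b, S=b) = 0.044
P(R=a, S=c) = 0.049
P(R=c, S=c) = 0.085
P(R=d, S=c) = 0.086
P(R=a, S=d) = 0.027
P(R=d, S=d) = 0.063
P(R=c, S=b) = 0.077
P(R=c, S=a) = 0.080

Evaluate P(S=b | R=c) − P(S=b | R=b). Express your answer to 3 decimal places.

P(R=c) = 0.080 + 0.077 + 0.085 + 0.058 = 0.300; P(S=b | R=c) = 0.077/0.300 = 0.2567.
P(R=b) = 0.093 + 0.044 + 0.078 + 0.038 = 0.253; P(S=b | R=b) = 0.044/0.253 = 0.1739.
Difference = 0.083.

0.083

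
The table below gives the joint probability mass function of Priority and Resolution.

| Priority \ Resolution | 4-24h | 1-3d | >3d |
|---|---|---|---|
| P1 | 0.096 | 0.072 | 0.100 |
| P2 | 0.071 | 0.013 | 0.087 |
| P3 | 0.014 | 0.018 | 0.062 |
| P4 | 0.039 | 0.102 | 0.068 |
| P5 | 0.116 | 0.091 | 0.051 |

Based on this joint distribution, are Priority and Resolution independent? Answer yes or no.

no

P(Priority=P5) = 0.258 and P(Resolution=>3d) = 0.368, so their product is 0.09494, but P(Priority=P5, Resolution=>3d) = 0.051. Since these differ, Priority and Resolution are not independent.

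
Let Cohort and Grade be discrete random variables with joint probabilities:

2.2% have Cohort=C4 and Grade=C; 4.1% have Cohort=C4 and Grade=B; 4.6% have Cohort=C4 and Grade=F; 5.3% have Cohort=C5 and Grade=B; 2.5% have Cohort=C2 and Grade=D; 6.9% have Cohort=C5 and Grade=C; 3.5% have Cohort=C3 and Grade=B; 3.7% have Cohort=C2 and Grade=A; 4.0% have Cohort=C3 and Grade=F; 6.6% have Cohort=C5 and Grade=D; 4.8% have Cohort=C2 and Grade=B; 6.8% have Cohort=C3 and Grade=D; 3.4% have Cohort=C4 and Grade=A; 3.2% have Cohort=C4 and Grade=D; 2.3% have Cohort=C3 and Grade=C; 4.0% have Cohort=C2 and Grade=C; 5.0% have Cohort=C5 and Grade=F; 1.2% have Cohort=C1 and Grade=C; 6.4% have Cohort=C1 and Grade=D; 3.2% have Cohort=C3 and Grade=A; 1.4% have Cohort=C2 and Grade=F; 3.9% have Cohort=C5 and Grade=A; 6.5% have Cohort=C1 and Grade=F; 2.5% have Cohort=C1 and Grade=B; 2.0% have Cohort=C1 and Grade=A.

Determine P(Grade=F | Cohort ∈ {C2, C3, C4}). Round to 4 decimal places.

0.1862

P(Cohort=C2) = 0.037 + 0.048 + 0.040 + 0.025 + 0.014 = 0.164.
P(Cohort=C3) = 0.032 + 0.035 + 0.023 + 0.068 + 0.040 = 0.198.
P(Cohort=C4) = 0.034 + 0.041 + 0.022 + 0.032 + 0.046 = 0.175.
P(Cohort ∈ {C2, C3, C4}) = 0.164 + 0.198 + 0.175 = 0.537; P(Grade=F, Cohort ∈ {C2, C3, C4}) = 0.014 + 0.040 + 0.046 = 0.100.
P(Grade=F | Cohort ∈ {C2, C3, C4}) = 0.100/0.537 = 0.1862.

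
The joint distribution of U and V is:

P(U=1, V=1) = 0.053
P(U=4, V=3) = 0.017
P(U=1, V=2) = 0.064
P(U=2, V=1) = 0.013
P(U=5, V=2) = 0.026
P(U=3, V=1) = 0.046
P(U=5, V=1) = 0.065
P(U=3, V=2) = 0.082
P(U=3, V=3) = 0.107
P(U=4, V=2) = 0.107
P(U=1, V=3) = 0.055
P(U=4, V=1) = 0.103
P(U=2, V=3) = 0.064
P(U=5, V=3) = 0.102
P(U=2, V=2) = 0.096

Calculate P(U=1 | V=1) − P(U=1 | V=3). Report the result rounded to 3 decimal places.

P(V=1) = 0.053 + 0.013 + 0.046 + 0.103 + 0.065 = 0.280; P(U=1 | V=1) = 0.053/0.280 = 0.1893.
P(V=3) = 0.055 + 0.064 + 0.107 + 0.017 + 0.102 = 0.345; P(U=1 | V=3) = 0.055/0.345 = 0.1594.
Difference = 0.030.

0.030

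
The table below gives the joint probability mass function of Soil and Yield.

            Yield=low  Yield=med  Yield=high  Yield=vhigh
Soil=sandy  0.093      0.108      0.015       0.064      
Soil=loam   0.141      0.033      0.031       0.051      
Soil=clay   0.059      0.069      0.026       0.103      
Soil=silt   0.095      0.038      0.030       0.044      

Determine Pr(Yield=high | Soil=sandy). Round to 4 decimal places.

0.0536

P(Soil=sandy) = 0.093 + 0.108 + 0.015 + 0.064 = 0.280.
P(Yield=high | Soil=sandy) = 0.015/0.280 = 0.0536.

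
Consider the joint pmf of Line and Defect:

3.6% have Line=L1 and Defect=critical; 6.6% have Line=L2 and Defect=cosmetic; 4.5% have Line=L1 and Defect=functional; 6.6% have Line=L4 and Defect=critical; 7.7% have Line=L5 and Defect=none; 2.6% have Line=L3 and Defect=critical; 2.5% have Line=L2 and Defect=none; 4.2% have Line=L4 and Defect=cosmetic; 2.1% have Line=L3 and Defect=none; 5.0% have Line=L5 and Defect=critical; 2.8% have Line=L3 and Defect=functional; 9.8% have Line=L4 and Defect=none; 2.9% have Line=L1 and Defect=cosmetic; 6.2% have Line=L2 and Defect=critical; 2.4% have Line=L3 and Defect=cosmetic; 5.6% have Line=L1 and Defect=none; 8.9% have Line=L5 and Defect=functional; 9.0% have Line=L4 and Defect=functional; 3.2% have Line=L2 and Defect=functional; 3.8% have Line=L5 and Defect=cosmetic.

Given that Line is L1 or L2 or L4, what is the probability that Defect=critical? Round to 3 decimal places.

P(Line=L1) = 0.056 + 0.029 + 0.045 + 0.036 = 0.166.
P(Line=L2) = 0.025 + 0.066 + 0.032 + 0.062 = 0.185.
P(Line=L4) = 0.098 + 0.042 + 0.090 + 0.066 = 0.296.
P(Line ∈ {L1, L2, L4}) = 0.166 + 0.185 + 0.296 = 0.647; P(Defect=critical, Line ∈ {L1, L2, L4}) = 0.036 + 0.062 + 0.066 = 0.164.
P(Defect=critical | Line ∈ {L1, L2, L4}) = 0.164/0.647 = 0.253.

0.253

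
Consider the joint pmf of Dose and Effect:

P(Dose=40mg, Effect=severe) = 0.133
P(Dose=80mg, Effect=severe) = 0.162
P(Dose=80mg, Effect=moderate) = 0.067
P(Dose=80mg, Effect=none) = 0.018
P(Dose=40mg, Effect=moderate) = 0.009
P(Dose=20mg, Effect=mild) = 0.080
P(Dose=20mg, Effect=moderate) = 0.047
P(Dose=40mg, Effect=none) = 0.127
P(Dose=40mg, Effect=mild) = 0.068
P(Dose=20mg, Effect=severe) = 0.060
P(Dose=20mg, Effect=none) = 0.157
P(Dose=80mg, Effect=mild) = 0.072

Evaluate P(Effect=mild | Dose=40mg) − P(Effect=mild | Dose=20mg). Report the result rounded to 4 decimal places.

-0.0308

P(Dose=40mg) = 0.127 + 0.068 + 0.009 + 0.133 = 0.337; P(Effect=mild | Dose=40mg) = 0.068/0.337 = 0.20178.
P(Dose=20mg) = 0.157 + 0.080 + 0.047 + 0.060 = 0.344; P(Effect=mild | Dose=20mg) = 0.080/0.344 = 0.23256.
Difference = -0.0308.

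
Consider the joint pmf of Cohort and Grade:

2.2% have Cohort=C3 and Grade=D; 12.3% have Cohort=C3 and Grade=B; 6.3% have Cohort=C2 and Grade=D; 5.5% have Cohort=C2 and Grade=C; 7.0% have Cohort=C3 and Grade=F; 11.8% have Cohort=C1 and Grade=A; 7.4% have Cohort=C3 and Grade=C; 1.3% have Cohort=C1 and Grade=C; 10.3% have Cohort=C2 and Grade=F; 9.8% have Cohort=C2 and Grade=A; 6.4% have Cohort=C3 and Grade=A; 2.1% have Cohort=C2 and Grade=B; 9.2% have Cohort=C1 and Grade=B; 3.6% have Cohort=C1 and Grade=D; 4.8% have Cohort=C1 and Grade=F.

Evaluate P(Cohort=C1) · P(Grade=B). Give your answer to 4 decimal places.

0.0725

P(Cohort=C1) = 0.118 + 0.092 + 0.013 + 0.036 + 0.048 = 0.307.
P(Grade=B) = 0.092 + 0.021 + 0.123 = 0.236.
Product: 0.307 × 0.236 = 0.0725.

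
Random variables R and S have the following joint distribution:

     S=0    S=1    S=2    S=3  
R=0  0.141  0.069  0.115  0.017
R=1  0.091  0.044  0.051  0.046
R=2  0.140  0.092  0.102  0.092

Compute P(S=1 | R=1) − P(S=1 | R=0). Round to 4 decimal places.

P(R=1) = 0.091 + 0.044 + 0.051 + 0.046 = 0.232; P(S=1 | R=1) = 0.044/0.232 = 0.18966.
P(R=0) = 0.141 + 0.069 + 0.115 + 0.017 = 0.342; P(S=1 | R=0) = 0.069/0.342 = 0.20175.
Difference = -0.0121.

-0.0121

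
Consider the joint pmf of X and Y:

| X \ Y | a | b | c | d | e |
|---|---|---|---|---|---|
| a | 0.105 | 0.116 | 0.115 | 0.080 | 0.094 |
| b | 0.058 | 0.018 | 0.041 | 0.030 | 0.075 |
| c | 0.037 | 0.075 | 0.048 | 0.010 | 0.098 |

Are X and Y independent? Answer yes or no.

no

P(X=a) = 0.510 and P(Y=e) = 0.267, so their product is 0.13617, but P(X=a, Y=e) = 0.094. Since these differ, X and Y are not independent.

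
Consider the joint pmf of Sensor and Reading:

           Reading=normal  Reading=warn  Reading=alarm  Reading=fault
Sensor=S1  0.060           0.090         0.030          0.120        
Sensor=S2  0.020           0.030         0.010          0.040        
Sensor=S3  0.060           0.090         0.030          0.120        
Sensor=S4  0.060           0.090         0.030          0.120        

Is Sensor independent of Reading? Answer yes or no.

yes

Every cell satisfies P(Sensor,Reading) = P(Sensor)·P(Reading). For instance P(Sensor=S3) = 0.300, P(Reading=fault) = 0.400, and 0.300×0.400 = 0.120 matches the joint entry. So Sensor and Reading are independent.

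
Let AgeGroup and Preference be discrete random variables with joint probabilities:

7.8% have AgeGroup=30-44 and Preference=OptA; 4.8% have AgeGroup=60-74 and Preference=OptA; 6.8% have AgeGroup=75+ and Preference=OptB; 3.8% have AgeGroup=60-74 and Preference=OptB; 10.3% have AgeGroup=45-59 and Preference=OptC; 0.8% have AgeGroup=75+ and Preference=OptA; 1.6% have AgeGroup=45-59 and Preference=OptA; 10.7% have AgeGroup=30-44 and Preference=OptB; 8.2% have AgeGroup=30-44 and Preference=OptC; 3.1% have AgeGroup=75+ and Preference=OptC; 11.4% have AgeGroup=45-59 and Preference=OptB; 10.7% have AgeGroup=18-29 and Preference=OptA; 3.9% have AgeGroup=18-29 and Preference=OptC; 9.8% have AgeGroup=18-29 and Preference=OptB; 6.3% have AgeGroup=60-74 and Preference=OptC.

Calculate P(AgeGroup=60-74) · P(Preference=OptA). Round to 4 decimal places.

P(AgeGroup=60-74) = 0.048 + 0.038 + 0.063 = 0.149.
P(Preference=OptA) = 0.107 + 0.078 + 0.016 + 0.048 + 0.008 = 0.257.
Product: 0.149 × 0.257 = 0.0383.

0.0383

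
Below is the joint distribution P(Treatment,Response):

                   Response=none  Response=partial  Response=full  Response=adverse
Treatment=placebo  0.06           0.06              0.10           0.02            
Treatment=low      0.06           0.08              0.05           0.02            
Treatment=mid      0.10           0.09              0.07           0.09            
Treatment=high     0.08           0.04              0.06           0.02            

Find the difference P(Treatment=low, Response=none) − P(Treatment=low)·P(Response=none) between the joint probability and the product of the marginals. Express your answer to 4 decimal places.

P(Treatment=low) = 0.06 + 0.08 + 0.05 + 0.02 = 0.21.
P(Response=none) = 0.06 + 0.06 + 0.10 + 0.08 = 0.30.
P(Treatment=low, Response=none) − P(Treatment=low)P(Response=none) = 0.06 − 0.21×0.30 = -0.0030.

-0.0030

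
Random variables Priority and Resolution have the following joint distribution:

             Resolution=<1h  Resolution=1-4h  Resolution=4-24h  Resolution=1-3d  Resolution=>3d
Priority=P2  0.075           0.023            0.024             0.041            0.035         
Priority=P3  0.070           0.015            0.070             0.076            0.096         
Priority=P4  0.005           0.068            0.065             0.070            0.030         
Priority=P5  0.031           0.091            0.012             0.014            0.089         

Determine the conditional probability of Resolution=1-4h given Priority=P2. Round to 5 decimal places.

P(Priority=P2) = 0.075 + 0.023 + 0.024 + 0.041 + 0.035 = 0.198.
P(Resolution=1-4h | Priority=P2) = 0.023/0.198 = 0.11616.

0.11616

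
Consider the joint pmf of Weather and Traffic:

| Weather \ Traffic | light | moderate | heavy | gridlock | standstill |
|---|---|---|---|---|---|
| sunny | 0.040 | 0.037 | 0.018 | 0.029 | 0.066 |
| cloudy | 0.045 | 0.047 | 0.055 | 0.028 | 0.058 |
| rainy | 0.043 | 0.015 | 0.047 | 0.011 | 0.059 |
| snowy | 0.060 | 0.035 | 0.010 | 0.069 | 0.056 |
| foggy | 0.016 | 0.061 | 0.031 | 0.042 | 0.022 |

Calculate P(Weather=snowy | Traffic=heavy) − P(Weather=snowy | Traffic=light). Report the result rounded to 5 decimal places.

-0.23201

P(Traffic=heavy) = 0.018 + 0.055 + 0.047 + 0.010 + 0.031 = 0.161; P(Weather=snowy | Traffic=heavy) = 0.010/0.161 = 0.062112.
P(Traffic=light) = 0.040 + 0.045 + 0.043 + 0.060 + 0.016 = 0.204; P(Weather=snowy | Traffic=light) = 0.060/0.204 = 0.294118.
Difference = -0.23201.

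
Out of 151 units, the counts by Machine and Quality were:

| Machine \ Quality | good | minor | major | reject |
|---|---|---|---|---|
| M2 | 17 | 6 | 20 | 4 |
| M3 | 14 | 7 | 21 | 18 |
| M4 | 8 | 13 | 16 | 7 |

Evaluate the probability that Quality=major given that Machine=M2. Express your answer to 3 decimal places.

0.426

Total with Machine=M2: 17 + 6 + 20 + 4 = 47.
P(Quality=major | Machine=M2) = 20/47 = 0.426.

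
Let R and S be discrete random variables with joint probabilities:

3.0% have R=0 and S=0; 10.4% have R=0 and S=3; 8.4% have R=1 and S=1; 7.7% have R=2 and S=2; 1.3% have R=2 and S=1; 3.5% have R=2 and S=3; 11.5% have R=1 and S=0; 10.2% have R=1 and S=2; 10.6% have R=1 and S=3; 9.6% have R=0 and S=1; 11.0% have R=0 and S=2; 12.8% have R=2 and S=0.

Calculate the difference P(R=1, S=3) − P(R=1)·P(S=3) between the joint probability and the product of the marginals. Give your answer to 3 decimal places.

0.006

P(R=1) = 0.115 + 0.084 + 0.102 + 0.106 = 0.407.
P(S=3) = 0.104 + 0.106 + 0.035 = 0.245.
P(R=1, S=3) − P(R=1)P(S=3) = 0.106 − 0.407×0.245 = 0.006.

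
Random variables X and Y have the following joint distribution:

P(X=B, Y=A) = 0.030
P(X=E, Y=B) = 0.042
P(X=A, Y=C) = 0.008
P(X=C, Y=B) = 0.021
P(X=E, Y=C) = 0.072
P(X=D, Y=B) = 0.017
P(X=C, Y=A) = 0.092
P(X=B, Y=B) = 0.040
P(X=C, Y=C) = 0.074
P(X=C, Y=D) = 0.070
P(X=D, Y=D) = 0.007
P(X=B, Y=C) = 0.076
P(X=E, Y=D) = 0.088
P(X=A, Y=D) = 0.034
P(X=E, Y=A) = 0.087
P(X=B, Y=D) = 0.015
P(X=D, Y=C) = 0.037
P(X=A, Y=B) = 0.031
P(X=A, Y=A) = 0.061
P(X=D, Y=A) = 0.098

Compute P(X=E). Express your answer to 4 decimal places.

P(X=E) = 0.087 + 0.042 + 0.072 + 0.088 = 0.289.

0.2890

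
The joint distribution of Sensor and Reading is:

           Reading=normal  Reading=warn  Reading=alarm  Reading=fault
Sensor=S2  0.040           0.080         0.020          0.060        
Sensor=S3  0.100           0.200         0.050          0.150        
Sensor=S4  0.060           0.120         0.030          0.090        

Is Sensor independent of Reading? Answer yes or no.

Every cell satisfies P(Sensor,Reading) = P(Sensor)·P(Reading). For instance P(Sensor=S2) = 0.200, P(Reading=normal) = 0.200, and 0.200×0.200 = 0.040 matches the joint entry. So Sensor and Reading are independent.

yes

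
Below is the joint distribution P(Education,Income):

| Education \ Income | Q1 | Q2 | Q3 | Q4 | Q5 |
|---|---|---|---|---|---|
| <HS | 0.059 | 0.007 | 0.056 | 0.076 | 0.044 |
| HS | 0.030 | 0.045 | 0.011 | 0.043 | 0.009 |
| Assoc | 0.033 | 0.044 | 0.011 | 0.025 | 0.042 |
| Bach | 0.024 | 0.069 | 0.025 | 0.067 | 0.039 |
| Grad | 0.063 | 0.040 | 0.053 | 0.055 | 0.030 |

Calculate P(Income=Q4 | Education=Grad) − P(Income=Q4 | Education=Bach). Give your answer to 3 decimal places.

-0.071

P(Education=Grad) = 0.063 + 0.040 + 0.053 + 0.055 + 0.030 = 0.241; P(Income=Q4 | Education=Grad) = 0.055/0.241 = 0.2282.
P(Education=Bach) = 0.024 + 0.069 + 0.025 + 0.067 + 0.039 = 0.224; P(Income=Q4 | Education=Bach) = 0.067/0.224 = 0.2991.
Difference = -0.071.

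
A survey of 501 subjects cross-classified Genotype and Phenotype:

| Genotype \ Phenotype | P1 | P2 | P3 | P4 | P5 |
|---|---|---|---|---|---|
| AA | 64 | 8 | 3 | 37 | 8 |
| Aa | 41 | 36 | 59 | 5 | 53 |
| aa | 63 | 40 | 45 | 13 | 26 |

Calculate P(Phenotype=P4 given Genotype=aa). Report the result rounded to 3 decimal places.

Total with Genotype=aa: 63 + 40 + 45 + 13 + 26 = 187.
P(Phenotype=P4 | Genotype=aa) = 13/187 = 0.070.

0.070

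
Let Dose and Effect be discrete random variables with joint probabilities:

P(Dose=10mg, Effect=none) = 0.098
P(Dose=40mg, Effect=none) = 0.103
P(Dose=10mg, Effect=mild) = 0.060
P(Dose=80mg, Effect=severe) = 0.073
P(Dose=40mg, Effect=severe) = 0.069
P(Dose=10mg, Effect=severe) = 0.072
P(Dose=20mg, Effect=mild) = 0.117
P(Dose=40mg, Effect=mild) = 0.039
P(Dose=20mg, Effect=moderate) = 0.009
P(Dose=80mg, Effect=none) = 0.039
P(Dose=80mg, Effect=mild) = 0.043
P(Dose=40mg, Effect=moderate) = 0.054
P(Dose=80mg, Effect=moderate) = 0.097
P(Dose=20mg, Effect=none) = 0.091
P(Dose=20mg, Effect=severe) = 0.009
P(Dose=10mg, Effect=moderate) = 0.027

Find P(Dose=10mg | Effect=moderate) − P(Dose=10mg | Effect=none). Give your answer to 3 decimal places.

-0.152

P(Effect=moderate) = 0.027 + 0.009 + 0.054 + 0.097 = 0.187; P(Dose=10mg | Effect=moderate) = 0.027/0.187 = 0.1444.
P(Effect=none) = 0.098 + 0.091 + 0.103 + 0.039 = 0.331; P(Dose=10mg | Effect=none) = 0.098/0.331 = 0.2961.
Difference = -0.152.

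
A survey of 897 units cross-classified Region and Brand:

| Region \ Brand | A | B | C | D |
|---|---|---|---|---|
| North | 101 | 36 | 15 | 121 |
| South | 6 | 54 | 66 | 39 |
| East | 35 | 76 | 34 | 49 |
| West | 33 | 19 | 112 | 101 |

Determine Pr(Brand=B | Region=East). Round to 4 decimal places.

Total with Region=East: 35 + 76 + 34 + 49 = 194.
P(Brand=B | Region=East) = 76/194 = 0.3918.

0.3918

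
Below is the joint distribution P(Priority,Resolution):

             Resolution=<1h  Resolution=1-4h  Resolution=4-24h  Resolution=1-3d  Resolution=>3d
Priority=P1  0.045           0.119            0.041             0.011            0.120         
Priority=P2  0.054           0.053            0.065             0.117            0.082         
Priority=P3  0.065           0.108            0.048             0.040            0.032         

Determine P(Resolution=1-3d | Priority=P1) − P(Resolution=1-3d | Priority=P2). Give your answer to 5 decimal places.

-0.28263

P(Priority=P1) = 0.045 + 0.119 + 0.041 + 0.011 + 0.120 = 0.336; P(Resolution=1-3d | Priority=P1) = 0.011/0.336 = 0.032738.
P(Priority=P2) = 0.054 + 0.053 + 0.065 + 0.117 + 0.082 = 0.371; P(Resolution=1-3d | Priority=P2) = 0.117/0.371 = 0.315364.
Difference = -0.28263.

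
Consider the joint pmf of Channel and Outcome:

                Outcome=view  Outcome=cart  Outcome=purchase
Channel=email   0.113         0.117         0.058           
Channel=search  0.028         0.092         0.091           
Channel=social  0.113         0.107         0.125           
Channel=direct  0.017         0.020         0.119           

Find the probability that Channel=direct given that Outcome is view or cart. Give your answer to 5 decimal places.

P(Outcome=view) = 0.113 + 0.028 + 0.113 + 0.017 = 0.271.
P(Outcome=cart) = 0.117 + 0.092 + 0.107 + 0.020 = 0.336.
P(Outcome ∈ {view, cart}) = 0.271 + 0.336 = 0.607; P(Channel=direct, Outcome ∈ {view, cart}) = 0.017 + 0.020 = 0.037.
P(Channel=direct | Outcome ∈ {view, cart}) = 0.037/0.607 = 0.06096.

0.06096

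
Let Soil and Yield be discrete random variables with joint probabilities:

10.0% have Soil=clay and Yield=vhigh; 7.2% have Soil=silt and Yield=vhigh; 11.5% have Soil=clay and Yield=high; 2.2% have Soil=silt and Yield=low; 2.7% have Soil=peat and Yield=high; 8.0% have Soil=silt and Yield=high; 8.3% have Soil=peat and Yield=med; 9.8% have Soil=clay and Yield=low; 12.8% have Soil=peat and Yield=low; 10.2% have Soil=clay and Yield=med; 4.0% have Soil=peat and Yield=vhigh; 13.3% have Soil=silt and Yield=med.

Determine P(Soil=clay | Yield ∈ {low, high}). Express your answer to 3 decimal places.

0.453

P(Yield=low) = 0.098 + 0.022 + 0.128 = 0.248.
P(Yield=high) = 0.115 + 0.080 + 0.027 = 0.222.
P(Yield ∈ {low, high}) = 0.248 + 0.222 = 0.470; P(Soil=clay, Yield ∈ {low, high}) = 0.098 + 0.115 = 0.213.
P(Soil=clay | Yield ∈ {low, high}) = 0.213/0.470 = 0.453.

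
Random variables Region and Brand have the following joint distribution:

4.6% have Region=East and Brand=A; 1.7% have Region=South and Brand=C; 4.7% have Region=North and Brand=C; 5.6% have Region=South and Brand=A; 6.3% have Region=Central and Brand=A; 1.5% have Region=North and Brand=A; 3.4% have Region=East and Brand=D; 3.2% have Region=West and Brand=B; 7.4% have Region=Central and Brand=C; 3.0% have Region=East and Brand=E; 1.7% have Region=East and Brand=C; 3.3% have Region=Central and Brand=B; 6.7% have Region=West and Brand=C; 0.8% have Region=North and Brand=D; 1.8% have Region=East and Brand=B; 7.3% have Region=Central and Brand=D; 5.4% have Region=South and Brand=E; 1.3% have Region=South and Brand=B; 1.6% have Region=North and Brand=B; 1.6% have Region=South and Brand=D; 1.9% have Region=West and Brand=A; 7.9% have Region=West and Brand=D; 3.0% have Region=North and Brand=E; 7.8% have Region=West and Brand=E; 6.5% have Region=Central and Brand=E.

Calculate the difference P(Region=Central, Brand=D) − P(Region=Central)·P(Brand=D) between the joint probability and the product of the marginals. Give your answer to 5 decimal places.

0.00832

P(Region=Central) = 0.063 + 0.033 + 0.074 + 0.073 + 0.065 = 0.308.
P(Brand=D) = 0.008 + 0.016 + 0.034 + 0.079 + 0.073 = 0.210.
P(Region=Central, Brand=D) − P(Region=Central)P(Brand=D) = 0.073 − 0.308×0.210 = 0.00832.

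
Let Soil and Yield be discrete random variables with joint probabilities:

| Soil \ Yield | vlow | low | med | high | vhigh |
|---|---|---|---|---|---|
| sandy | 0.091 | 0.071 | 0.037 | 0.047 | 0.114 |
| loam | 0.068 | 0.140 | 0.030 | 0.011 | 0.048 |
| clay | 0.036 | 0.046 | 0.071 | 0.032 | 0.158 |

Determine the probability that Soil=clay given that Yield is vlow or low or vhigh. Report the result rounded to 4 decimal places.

0.3109

P(Yield=vlow) = 0.091 + 0.068 + 0.036 = 0.195.
P(Yield=low) = 0.071 + 0.140 + 0.046 = 0.257.
P(Yield=vhigh) = 0.114 + 0.048 + 0.158 = 0.320.
P(Yield ∈ {vlow, low, vhigh}) = 0.195 + 0.257 + 0.320 = 0.772; P(Soil=clay, Yield ∈ {vlow, low, vhigh}) = 0.036 + 0.046 + 0.158 = 0.240.
P(Soil=clay | Yield ∈ {vlow, low, vhigh}) = 0.240/0.772 = 0.3109.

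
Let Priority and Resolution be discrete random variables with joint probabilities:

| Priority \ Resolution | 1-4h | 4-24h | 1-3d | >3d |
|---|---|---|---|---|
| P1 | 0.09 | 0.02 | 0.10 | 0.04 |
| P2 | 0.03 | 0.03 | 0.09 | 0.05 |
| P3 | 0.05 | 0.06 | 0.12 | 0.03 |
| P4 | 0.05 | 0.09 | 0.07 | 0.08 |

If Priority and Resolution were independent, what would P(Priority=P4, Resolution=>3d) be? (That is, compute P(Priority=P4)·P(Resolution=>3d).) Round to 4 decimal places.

0.0580

P(Priority=P4) = 0.05 + 0.09 + 0.07 + 0.08 = 0.29.
P(Resolution=>3d) = 0.04 + 0.05 + 0.03 + 0.08 = 0.20.
Product: 0.29 × 0.20 = 0.0580.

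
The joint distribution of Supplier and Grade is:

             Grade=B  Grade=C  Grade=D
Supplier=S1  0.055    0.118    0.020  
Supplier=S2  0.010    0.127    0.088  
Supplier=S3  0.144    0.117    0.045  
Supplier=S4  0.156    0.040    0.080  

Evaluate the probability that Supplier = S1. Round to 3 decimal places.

P(Supplier=S1) = 0.055 + 0.118 + 0.020 = 0.193.

0.193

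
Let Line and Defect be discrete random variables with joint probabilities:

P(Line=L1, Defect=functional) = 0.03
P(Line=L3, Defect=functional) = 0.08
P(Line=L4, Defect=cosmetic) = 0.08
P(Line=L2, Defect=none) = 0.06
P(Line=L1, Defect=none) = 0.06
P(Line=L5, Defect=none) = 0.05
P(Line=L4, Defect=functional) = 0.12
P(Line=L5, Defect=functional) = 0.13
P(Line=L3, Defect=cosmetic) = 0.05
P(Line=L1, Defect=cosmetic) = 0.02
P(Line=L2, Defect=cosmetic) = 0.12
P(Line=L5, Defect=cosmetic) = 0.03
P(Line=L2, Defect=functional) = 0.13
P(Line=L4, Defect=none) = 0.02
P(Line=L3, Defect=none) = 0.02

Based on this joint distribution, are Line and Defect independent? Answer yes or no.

no

P(Line=L1) = 0.11 and P(Defect=none) = 0.21, so their product is 0.0231, but P(Line=L1, Defect=none) = 0.06. Since these differ, Line and Defect are not independent.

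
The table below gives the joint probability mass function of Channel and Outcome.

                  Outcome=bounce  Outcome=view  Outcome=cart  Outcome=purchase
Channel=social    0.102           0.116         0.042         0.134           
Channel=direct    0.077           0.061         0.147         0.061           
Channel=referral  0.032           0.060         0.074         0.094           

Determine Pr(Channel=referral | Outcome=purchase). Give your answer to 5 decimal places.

0.32526

P(Outcome=purchase) = 0.134 + 0.061 + 0.094 = 0.289.
P(Channel=referral | Outcome=purchase) = 0.094/0.289 = 0.32526.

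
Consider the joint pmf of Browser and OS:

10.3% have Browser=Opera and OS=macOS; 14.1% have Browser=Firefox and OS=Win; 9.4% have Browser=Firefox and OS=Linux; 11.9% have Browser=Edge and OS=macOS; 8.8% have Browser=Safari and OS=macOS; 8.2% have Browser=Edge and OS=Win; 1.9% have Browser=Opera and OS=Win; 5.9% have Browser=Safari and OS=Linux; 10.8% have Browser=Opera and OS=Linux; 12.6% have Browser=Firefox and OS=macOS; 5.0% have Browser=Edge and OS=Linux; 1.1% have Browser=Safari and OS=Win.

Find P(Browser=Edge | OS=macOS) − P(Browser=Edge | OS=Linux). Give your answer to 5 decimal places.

0.11216

P(OS=macOS) = 0.126 + 0.088 + 0.119 + 0.103 = 0.436; P(Browser=Edge | OS=macOS) = 0.119/0.436 = 0.272936.
P(OS=Linux) = 0.094 + 0.059 + 0.050 + 0.108 = 0.311; P(Browser=Edge | OS=Linux) = 0.050/0.311 = 0.160772.
Difference = 0.11216.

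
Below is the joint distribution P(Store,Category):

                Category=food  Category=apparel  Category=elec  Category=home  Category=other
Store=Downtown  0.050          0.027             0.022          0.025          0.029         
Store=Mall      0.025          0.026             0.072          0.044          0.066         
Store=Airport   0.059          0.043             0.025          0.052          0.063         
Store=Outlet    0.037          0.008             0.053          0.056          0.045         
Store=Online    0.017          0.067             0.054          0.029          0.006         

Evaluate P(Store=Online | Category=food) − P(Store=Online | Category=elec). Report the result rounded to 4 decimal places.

P(Category=food) = 0.050 + 0.025 + 0.059 + 0.037 + 0.017 = 0.188; P(Store=Online | Category=food) = 0.017/0.188 = 0.09043.
P(Category=elec) = 0.022 + 0.072 + 0.025 + 0.053 + 0.054 = 0.226; P(Store=Online | Category=elec) = 0.054/0.226 = 0.23894.
Difference = -0.1485.

-0.1485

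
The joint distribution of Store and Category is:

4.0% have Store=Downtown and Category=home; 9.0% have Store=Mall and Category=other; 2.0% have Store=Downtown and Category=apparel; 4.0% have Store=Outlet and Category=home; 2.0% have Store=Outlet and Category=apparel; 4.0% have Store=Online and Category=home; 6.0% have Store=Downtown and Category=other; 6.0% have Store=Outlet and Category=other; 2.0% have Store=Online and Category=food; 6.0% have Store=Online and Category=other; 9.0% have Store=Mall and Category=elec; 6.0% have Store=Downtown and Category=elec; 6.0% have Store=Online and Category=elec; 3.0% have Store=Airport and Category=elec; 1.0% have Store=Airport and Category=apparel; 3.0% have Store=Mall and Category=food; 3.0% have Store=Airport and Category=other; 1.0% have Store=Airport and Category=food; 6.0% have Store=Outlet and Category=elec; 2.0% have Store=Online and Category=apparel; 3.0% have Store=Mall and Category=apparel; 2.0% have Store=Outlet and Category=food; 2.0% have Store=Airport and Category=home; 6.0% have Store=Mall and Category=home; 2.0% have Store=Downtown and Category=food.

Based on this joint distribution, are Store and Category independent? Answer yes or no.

yes

Every cell satisfies P(Store,Category) = P(Store)·P(Category). For instance P(Store=Outlet) = 0.200, P(Category=home) = 0.200, and 0.200×0.200 = 0.040 matches the joint entry. So Store and Category are independent.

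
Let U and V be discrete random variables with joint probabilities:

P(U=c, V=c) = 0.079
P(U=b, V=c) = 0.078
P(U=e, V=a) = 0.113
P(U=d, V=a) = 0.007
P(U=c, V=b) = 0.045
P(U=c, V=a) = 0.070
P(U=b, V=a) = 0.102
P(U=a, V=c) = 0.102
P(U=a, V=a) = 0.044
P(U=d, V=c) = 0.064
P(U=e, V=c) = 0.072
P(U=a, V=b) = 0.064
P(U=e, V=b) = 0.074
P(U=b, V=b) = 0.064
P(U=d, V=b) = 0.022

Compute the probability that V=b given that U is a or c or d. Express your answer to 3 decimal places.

0.264

P(U=a) = 0.044 + 0.064 + 0.102 = 0.210.
P(U=c) = 0.070 + 0.045 + 0.079 = 0.194.
P(U=d) = 0.007 + 0.022 + 0.064 = 0.093.
P(U ∈ {a, c, d}) = 0.210 + 0.194 + 0.093 = 0.497; P(V=b, U ∈ {a, c, d}) = 0.064 + 0.045 + 0.022 = 0.131.
P(V=b | U ∈ {a, c, d}) = 0.131/0.497 = 0.264.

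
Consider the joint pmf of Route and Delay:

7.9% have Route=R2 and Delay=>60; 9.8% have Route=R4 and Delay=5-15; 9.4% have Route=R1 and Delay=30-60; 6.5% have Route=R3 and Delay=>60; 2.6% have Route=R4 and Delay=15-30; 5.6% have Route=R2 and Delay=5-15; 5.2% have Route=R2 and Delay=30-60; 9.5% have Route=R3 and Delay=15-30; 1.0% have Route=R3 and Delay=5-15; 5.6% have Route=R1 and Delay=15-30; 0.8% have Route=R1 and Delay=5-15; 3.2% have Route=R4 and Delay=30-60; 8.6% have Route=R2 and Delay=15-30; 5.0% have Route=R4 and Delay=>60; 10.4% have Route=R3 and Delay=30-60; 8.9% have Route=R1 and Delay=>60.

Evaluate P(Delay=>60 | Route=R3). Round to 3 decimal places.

0.237

P(Route=R3) = 0.010 + 0.095 + 0.104 + 0.065 = 0.274.
P(Delay=>60 | Route=R3) = 0.065/0.274 = 0.237.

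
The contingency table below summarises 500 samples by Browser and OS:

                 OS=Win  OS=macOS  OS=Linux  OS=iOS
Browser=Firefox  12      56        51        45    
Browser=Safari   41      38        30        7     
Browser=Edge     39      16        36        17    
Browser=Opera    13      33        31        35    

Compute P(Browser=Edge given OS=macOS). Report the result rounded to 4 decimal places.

Total with OS=macOS: 56 + 38 + 16 + 33 = 143.
P(Browser=Edge | OS=macOS) = 16/143 = 0.1119.

0.1119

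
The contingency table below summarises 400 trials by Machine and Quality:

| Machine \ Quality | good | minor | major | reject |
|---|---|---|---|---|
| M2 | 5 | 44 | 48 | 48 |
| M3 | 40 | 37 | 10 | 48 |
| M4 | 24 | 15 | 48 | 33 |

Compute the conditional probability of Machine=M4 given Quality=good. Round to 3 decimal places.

0.348

Total with Quality=good: 5 + 40 + 24 = 69.
P(Machine=M4 | Quality=good) = 24/69 = 0.348.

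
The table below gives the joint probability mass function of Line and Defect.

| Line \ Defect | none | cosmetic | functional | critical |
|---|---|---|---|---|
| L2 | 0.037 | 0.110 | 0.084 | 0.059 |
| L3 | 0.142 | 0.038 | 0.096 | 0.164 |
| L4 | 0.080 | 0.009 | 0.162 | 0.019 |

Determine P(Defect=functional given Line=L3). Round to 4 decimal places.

P(Line=L3) = 0.142 + 0.038 + 0.096 + 0.164 = 0.440.
P(Defect=functional | Line=L3) = 0.096/0.440 = 0.2182.

0.2182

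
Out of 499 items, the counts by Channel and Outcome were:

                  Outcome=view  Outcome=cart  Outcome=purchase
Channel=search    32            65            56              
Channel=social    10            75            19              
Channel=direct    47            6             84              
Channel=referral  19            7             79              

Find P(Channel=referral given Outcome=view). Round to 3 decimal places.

0.176

Total with Outcome=view: 32 + 10 + 47 + 19 = 108.
P(Channel=referral | Outcome=view) = 19/108 = 0.176.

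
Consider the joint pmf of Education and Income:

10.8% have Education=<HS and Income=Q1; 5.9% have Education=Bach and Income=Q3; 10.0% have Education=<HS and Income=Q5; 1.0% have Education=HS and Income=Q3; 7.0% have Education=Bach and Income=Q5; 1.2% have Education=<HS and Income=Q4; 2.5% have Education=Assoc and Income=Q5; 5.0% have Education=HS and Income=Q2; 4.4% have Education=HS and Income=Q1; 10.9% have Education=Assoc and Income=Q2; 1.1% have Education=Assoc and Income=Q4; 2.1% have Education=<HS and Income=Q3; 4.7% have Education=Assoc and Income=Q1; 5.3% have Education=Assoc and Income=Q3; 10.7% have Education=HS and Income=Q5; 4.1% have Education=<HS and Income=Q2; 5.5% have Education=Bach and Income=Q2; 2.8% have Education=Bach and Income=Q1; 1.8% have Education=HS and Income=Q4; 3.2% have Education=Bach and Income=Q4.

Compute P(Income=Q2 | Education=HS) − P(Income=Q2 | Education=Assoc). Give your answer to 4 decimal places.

P(Education=HS) = 0.044 + 0.050 + 0.010 + 0.018 + 0.107 = 0.229; P(Income=Q2 | Education=HS) = 0.050/0.229 = 0.21834.
P(Education=Assoc) = 0.047 + 0.109 + 0.053 + 0.011 + 0.025 = 0.245; P(Income=Q2 | Education=Assoc) = 0.109/0.245 = 0.44490.
Difference = -0.2266.

-0.2266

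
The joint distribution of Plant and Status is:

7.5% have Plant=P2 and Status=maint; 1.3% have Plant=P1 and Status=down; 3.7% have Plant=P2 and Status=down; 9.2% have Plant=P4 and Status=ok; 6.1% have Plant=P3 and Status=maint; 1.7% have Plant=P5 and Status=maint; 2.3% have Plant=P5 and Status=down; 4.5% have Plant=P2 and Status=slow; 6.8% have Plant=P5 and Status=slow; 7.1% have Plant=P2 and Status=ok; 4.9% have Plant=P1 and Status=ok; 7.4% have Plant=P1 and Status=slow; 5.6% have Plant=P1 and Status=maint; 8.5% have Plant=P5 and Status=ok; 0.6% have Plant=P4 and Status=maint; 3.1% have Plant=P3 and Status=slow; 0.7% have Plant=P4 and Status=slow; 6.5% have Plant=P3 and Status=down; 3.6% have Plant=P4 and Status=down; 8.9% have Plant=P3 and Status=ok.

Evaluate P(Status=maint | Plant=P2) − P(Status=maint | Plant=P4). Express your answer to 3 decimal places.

0.286

P(Plant=P2) = 0.071 + 0.045 + 0.037 + 0.075 = 0.228; P(Status=maint | Plant=P2) = 0.075/0.228 = 0.3289.
P(Plant=P4) = 0.092 + 0.007 + 0.036 + 0.006 = 0.141; P(Status=maint | Plant=P4) = 0.006/0.141 = 0.0426.
Difference = 0.286.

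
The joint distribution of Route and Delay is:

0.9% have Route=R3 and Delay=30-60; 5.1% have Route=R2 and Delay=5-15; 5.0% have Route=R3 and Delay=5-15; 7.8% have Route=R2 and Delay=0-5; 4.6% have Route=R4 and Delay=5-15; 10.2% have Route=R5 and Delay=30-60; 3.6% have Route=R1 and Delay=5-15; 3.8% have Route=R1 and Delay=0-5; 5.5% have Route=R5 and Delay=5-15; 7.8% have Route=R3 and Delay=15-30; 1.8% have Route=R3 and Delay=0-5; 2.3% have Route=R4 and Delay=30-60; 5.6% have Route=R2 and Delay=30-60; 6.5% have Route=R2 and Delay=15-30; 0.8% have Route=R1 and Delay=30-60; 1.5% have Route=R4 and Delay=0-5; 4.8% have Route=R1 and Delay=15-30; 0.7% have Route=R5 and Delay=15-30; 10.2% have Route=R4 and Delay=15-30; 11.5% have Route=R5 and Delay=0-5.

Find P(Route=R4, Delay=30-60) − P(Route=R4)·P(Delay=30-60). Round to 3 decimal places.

P(Route=R4) = 0.015 + 0.046 + 0.102 + 0.023 = 0.186.
P(Delay=30-60) = 0.008 + 0.056 + 0.009 + 0.023 + 0.102 = 0.198.
P(Route=R4, Delay=30-60) − P(Route=R4)P(Delay=30-60) = 0.023 − 0.186×0.198 = -0.014.

-0.014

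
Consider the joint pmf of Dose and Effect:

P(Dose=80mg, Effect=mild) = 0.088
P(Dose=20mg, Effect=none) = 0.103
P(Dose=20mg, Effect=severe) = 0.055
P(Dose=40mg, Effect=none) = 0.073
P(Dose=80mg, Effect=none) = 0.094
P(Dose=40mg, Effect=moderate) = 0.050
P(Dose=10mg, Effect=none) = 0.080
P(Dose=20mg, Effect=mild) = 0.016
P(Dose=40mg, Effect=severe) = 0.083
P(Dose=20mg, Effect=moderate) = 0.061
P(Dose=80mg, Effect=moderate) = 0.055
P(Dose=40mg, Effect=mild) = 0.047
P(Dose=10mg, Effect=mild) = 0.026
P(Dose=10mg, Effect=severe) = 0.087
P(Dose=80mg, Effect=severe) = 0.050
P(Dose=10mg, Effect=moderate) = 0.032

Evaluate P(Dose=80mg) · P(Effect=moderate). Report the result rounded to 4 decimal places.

0.0568

P(Dose=80mg) = 0.094 + 0.088 + 0.055 + 0.050 = 0.287.
P(Effect=moderate) = 0.032 + 0.061 + 0.050 + 0.055 = 0.198.
Product: 0.287 × 0.198 = 0.0568.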